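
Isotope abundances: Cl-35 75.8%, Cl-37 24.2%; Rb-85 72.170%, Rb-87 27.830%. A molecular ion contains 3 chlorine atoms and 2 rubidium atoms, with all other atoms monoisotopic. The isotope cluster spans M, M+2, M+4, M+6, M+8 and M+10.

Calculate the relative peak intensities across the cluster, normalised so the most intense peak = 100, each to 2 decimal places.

57.84 : 100.00 : 69.01 : 23.76 : 4.08 : 0.28

Chlorine pattern (n=3): 0.43551951 : 0.41713346 : 0.13317454 : 0.01417249
Rubidium pattern (n=2): 0.52085089 : 0.40169822 : 0.07745089
Convolve the two distributions (both contribute in 2-u steps):
  M: 0.43551951×0.52085089 = 0.226841
  M+2: 0.43551951×0.40169822 + 0.41713346×0.52085089 = 0.392212
  M+4: 0.43551951×0.07745089 + 0.41713346×0.40169822 + 0.13317454×0.52085089 = 0.270657
  M+6: 0.41713346×0.07745089 + 0.13317454×0.40169822 + 0.01417249×0.52085089 = 0.093185
  M+8: 0.13317454×0.07745089 + 0.01417249×0.40169822 = 0.016008
  M+10: 0.01417249×0.07745089 = 0.001098
Scale to base peak (0.392212) = 100: 57.84 : 100.00 : 69.01 : 23.76 : 4.08 : 0.28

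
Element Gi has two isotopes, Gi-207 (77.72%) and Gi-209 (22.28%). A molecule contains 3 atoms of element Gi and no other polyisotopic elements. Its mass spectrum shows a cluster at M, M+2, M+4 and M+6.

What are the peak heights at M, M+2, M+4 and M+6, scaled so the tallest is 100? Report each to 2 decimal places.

Each Gi atom is independently Gi-207 (p = 0.7772) or Gi-209 (q = 0.2228); the cluster is the binomial expansion (p + q)^3.
P(M) = 0.7772^3 = 0.469460
P(M+2) = 3 × 0.7772^2 × 0.2228^1 = 0.403740
P(M+4) = 3 × 0.7772^1 × 0.2228^2 = 0.115740
P(M+6) = 0.2228^3 = 0.011060
The M peak is largest (0.469460); scaling to 100 gives 100.00 : 86.00 : 24.65 : 2.36.

100.00 : 86.00 : 24.65 : 2.36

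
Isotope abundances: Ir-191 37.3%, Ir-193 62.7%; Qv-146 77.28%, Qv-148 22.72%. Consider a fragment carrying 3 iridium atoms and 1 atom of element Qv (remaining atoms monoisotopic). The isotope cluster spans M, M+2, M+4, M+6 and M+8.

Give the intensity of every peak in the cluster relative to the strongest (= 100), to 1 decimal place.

10.0 : 53.6 : 100.0 : 72.7 : 14.0

Iridium pattern (n=3): 0.05189512 : 0.26170165 : 0.43991135 : 0.24649188
Element Qv pattern (n=1): 0.7728 : 0.2272
Convolve the two distributions (both contribute in 2-u steps):
  M: 0.05189512×0.7728 = 0.040105
  M+2: 0.05189512×0.2272 + 0.26170165×0.7728 = 0.214034
  M+4: 0.26170165×0.2272 + 0.43991135×0.7728 = 0.399422
  M+6: 0.43991135×0.2272 + 0.24649188×0.7728 = 0.290437
  M+8: 0.24649188×0.2272 = 0.056003
Scale to base peak (0.399422) = 100: 10.0 : 53.6 : 100.0 : 72.7 : 14.0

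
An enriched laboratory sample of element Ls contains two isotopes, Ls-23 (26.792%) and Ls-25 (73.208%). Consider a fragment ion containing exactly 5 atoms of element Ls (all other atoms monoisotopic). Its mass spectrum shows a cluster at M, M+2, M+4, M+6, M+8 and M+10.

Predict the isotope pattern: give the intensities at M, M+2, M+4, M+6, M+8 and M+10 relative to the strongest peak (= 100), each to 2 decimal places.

0.36 : 4.90 : 26.79 : 73.19 : 100.00 : 54.65

Each Ls atom is independently Ls-23 (p = 0.26792) or Ls-25 (q = 0.73208); the cluster is the binomial expansion (p + q)^5.
P(M) = 0.26792^5 = 0.001380
P(M+2) = 5 × 0.26792^4 × 0.73208^1 = 0.018860
P(M+4) = 10 × 0.26792^3 × 0.73208^2 = 0.103070
P(M+6) = 10 × 0.26792^2 × 0.73208^3 = 0.281635
P(M+8) = 5 × 0.26792^1 × 0.73208^4 = 0.384777
P(M+10) = 0.73208^5 = 0.210277
The M+8 peak is largest (0.384777); scaling to 100 gives 0.36 : 4.90 : 26.79 : 73.19 : 100.00 : 54.65.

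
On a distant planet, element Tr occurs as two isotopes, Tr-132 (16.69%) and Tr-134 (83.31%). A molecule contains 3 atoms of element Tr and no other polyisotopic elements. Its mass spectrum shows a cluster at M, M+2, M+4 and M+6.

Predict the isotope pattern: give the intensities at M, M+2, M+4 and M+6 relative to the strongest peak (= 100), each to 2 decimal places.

Each Tr atom is independently Tr-132 (p = 0.1669) or Tr-134 (q = 0.8331); the cluster is the binomial expansion (p + q)^3.
P(M) = 0.1669^3 = 0.004649
P(M+2) = 3 × 0.1669^2 × 0.8331^1 = 0.069620
P(M+4) = 3 × 0.1669^1 × 0.8331^2 = 0.347514
P(M+6) = 0.8331^3 = 0.578218
The M+6 peak is largest (0.578218); scaling to 100 gives 0.80 : 12.04 : 60.10 : 100.00.

0.80 : 12.04 : 60.10 : 100.00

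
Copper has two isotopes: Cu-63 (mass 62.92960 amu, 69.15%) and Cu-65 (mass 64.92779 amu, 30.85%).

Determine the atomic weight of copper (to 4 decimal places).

63.5460 amu

Average mass = Σ (abundance × isotope mass) = 0.6915 × 62.92960 + 0.3085 × 64.92779
= 43.515818 + 20.030223 = 63.546041 amu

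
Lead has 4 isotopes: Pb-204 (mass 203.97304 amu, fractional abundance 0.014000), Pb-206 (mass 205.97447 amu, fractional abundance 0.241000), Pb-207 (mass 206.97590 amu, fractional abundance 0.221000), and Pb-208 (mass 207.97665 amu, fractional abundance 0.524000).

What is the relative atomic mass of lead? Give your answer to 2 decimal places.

207.22 amu

Ar = Σ fᵢ·mᵢ = 0.014000 × 203.97304 + 0.241000 × 205.97447 + 0.221000 × 206.97590 + 0.524000 × 207.97665
= 2.855623 + 49.639847 + 45.741674 + 108.979765 = 207.216909 amu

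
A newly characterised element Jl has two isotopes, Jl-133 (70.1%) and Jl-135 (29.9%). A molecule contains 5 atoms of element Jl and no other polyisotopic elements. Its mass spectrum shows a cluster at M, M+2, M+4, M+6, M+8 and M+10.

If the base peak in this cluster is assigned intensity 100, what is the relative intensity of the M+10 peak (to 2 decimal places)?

(0.701 + 0.299)^5 gives M 0.1693, M+2 0.3610, M+4 0.3080, M+6 0.1314, M+8 0.0280, M+10 0.0024; the largest is M+2.
P(M+2) = C(5,1) × 0.701^4 × 0.299^1 = 5 × 0.24147494 × 0.2990 = 0.361005 (base)
P(M+10) = C(5,5) × 0.701^0 × 0.299^5 = 1 × 1.0000 × 0.00238977 = 0.002390
Relative intensity = 0.002390 / 0.361005 × 100 = 0.66

0.66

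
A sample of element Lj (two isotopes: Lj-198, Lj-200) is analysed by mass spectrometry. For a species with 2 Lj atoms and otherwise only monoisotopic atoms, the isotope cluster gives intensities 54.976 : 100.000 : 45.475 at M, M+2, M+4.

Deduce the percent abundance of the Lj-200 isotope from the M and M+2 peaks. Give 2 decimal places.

Write p for the Lj-198 fraction. I(M+2)/I(M) = [C(2,1)·p^1·(1−p)] / p^2 = 2·(1−p)/p = 100.000/54.976 = 1.8190
(1−p)/p = 1.8190/2 = 0.9095  ⇒  p = 1/(1 + 0.9095) = 0.5237
Lj-198: 52.37%, Lj-200: 47.63%.

47.63%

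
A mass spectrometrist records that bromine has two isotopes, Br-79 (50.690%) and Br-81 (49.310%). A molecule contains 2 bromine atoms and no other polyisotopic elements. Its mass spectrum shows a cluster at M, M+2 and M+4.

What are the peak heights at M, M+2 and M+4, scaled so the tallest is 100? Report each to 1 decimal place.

51.4 : 100.0 : 48.6

The 2 Br atoms are independent, so intensities follow the terms of (0.50690 + 0.49310)^2.
P(M) = 0.50690^2 = 0.256948
P(M+2) = 2 × 0.50690^1 × 0.49310^1 = 0.499905
P(M+4) = 0.49310^2 = 0.243148
The M+2 peak is largest (0.499905); scaling to 100 gives 51.4 : 100.0 : 48.6.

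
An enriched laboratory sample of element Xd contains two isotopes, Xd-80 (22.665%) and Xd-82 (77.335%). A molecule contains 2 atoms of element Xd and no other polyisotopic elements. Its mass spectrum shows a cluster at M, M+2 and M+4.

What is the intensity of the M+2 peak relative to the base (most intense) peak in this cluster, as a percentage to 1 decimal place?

Term probabilities: M 0.0514, M+2 0.3506, M+4 0.5981. Base peak = M+4.
P(M+4) = C(2,2) × 0.22665^0 × 0.77335^2 = 1 × 1.0000 × 0.59807022 = 0.598070 (base)
P(M+2) = C(2,1) × 0.22665^1 × 0.77335^1 = 2 × 0.22665 × 0.77335 = 0.350560
Relative intensity = 0.350560 / 0.598070 × 100 = 58.6

58.6%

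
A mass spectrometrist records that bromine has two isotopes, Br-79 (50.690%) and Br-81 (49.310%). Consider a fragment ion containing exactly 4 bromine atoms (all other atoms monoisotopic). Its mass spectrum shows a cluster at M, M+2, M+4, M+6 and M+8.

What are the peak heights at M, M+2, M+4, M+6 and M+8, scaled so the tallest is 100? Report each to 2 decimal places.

The 4 Br atoms are independent, so intensities follow the terms of (0.50690 + 0.49310)^4.
P(M) = 0.50690^4 = 0.066022
P(M+2) = 4 × 0.50690^3 × 0.49310^1 = 0.256899
P(M+4) = 6 × 0.50690^2 × 0.49310^2 = 0.374857
P(M+6) = 4 × 0.50690^1 × 0.49310^3 = 0.243101
P(M+8) = 0.49310^4 = 0.059121
The M+4 peak is largest (0.374857); scaling to 100 gives 17.61 : 68.53 : 100.00 : 64.85 : 15.77.

17.61 : 68.53 : 100.00 : 64.85 : 15.77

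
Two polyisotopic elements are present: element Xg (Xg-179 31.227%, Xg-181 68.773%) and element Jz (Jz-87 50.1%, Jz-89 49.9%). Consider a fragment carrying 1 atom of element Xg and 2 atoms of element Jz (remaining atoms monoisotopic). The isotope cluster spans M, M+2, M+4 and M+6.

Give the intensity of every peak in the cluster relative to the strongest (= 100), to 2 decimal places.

18.59 : 77.97 : 100.00 : 40.62

Element Xg pattern (n=1): 0.31227 : 0.68773
Element Jz pattern (n=2): 0.251001 : 0.499998 : 0.249001
Convolve the two distributions (both contribute in 2-u steps):
  M: 0.31227×0.251001 = 0.078380
  M+2: 0.31227×0.499998 + 0.68773×0.251001 = 0.328755
  M+4: 0.31227×0.249001 + 0.68773×0.499998 = 0.421619
  M+6: 0.68773×0.249001 = 0.171245
Scale to base peak (0.421619) = 100: 18.59 : 77.97 : 100.00 : 40.62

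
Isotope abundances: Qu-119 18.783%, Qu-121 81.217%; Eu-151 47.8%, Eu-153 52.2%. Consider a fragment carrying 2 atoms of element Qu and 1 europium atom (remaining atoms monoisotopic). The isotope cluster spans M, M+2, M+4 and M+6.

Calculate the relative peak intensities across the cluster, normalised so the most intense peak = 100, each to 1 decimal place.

Element Qu pattern (n=2): 0.03528011 : 0.30509978 : 0.65962011
Europium pattern (n=1): 0.4780 : 0.5220
Convolve the two distributions (both contribute in 2-u steps):
  M: 0.03528011×0.4780 = 0.016864
  M+2: 0.03528011×0.5220 + 0.30509978×0.4780 = 0.164254
  M+4: 0.30509978×0.5220 + 0.65962011×0.4780 = 0.474560
  M+6: 0.65962011×0.5220 = 0.344322
Scale to base peak (0.474560) = 100: 3.6 : 34.6 : 100.0 : 72.6

3.6 : 34.6 : 100.0 : 72.6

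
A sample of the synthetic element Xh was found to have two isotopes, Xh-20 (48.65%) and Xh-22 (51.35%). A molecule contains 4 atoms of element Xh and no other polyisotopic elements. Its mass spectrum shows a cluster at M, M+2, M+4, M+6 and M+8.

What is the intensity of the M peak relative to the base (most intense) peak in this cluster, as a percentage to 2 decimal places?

14.96%

(0.4865 + 0.5135)^4 gives M 0.0560, M+2 0.2365, M+4 0.3745, M+6 0.2635, M+8 0.0695; the largest is M+4.
P(M+4) = C(4,2) × 0.4865^2 × 0.5135^2 = 6 × 0.23668225 × 0.26368225 = 0.374453 (base)
P(M) = C(4,0) × 0.4865^4 × 0.5135^0 = 1 × 0.05601849 × 1.0000 = 0.056018
Relative intensity = 0.056018 / 0.374453 × 100 = 14.96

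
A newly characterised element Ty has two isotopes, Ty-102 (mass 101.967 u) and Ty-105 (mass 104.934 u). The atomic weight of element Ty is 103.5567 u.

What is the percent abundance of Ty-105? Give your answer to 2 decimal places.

53.58%

Let x be the fractional abundance of Ty-102; then Ty-105 has abundance 1 − x.
101.967·x + 104.934·(1 − x) = 103.5567
(101.967 − 104.934)·x = 103.5567 − 104.934
x = -1.3773 / -2.967 = 0.46421 → 46.42% Ty-102, 53.58% Ty-105.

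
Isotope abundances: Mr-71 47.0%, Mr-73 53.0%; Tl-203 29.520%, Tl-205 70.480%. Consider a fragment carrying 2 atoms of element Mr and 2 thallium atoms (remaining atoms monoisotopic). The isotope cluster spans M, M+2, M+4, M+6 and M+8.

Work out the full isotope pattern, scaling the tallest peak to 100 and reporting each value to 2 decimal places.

5.28 : 37.14 : 93.73 : 100.00 : 38.30

Element Mr pattern (n=2): 0.2209 : 0.4982 : 0.2809
Thallium pattern (n=2): 0.08714304 : 0.41611392 : 0.49674304
Convolve the two distributions (both contribute in 2-u steps):
  M: 0.2209×0.08714304 = 0.019250
  M+2: 0.2209×0.41611392 + 0.4982×0.08714304 = 0.135334
  M+4: 0.2209×0.49674304 + 0.4982×0.41611392 + 0.2809×0.08714304 = 0.341517
  M+6: 0.4982×0.49674304 + 0.2809×0.41611392 = 0.364364
  M+8: 0.2809×0.49674304 = 0.139535
Scale to base peak (0.364364) = 100: 5.28 : 37.14 : 93.73 : 100.00 : 38.30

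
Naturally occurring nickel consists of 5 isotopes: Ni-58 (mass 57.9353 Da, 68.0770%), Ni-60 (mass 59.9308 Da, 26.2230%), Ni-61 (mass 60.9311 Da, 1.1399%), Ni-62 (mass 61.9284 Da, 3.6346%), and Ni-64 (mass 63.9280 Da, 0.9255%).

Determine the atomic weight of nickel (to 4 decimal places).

58.6933 Da

Ar = Σ fᵢ·mᵢ = 0.680770 × 57.9353 + 0.262230 × 59.9308 + 0.011399 × 60.9311 + 0.036346 × 61.9284 + 0.009255 × 63.9280
= 39.44061 + 15.71565 + 0.69455 + 2.25085 + 0.59165 = 58.69331 Da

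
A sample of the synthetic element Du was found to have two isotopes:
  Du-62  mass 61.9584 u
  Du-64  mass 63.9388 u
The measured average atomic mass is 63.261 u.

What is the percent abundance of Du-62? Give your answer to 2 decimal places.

Let x be the fractional abundance of Du-62; then Du-64 has abundance 1 − x.
61.9584·x + 63.9388·(1 − x) = 63.261
(61.9584 − 63.9388)·x = 63.261 − 63.9388
x = -0.6778 / -1.9804 = 0.34225 → 34.23% Du-62, 65.77% Du-64.

34.23%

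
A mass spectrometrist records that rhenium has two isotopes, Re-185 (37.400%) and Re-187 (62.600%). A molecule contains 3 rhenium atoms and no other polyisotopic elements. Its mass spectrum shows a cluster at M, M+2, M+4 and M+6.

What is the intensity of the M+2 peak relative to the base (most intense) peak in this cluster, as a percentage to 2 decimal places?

Term probabilities: M 0.0523, M+2 0.2627, M+4 0.4397, M+6 0.2453. Base peak = M+4.
P(M+4) = C(3,2) × 0.37400^1 × 0.62600^2 = 3 × 0.3740 × 0.391876 = 0.439685 (base)
P(M+2) = C(3,1) × 0.37400^2 × 0.62600^1 = 3 × 0.139876 × 0.6260 = 0.262687
Relative intensity = 0.262687 / 0.439685 × 100 = 59.74

59.74%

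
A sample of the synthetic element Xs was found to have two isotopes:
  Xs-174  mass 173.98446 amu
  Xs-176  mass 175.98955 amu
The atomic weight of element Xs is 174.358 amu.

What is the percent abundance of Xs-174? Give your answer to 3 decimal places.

Let x be the fractional abundance of Xs-174; then Xs-176 has abundance 1 − x.
173.98446·x + 175.98955·(1 − x) = 174.358
(173.98446 − 175.98955)·x = 174.358 − 175.98955
x = -1.63155 / -2.00509 = 0.81370 → 81.370% Xs-174, 18.630% Xs-176.

81.370%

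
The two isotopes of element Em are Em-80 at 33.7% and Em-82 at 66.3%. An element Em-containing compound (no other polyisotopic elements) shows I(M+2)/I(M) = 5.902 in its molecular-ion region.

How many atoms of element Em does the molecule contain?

With n Em atoms, P(M+2)/P(M) = C(n,1)·p^(n−1)q / p^n = n·q/p = n · 0.663/0.337.
n = 5.902 × 0.337/0.663 = 3.00 ≈ 3

3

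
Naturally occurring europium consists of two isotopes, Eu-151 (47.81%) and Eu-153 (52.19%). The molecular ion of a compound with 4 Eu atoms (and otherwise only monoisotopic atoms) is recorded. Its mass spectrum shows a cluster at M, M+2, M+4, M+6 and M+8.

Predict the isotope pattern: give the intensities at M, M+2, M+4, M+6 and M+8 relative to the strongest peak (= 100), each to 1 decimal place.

14.0 : 61.1 : 100.0 : 72.8 : 19.9

Each Eu atom is independently Eu-151 (p = 0.4781) or Eu-153 (q = 0.5219); the cluster is the binomial expansion (p + q)^4.
P(M) = 0.4781^4 = 0.052249
P(M+2) = 4 × 0.4781^3 × 0.5219^1 = 0.228141
P(M+4) = 6 × 0.4781^2 × 0.5219^2 = 0.373563
P(M+6) = 4 × 0.4781^1 × 0.5219^3 = 0.271857
P(M+8) = 0.5219^4 = 0.074191
The M+4 peak is largest (0.373563); scaling to 100 gives 14.0 : 61.1 : 100.0 : 72.8 : 19.9.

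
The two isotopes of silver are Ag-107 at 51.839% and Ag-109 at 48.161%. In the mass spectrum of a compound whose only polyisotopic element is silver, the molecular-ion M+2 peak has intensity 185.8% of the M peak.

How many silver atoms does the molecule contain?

The M+2/M ratio from n Ag atoms is n · q/p = n · 0.48161/0.51839.
n = 1.858 × 0.51839/0.48161 = 2.00 ≈ 2

2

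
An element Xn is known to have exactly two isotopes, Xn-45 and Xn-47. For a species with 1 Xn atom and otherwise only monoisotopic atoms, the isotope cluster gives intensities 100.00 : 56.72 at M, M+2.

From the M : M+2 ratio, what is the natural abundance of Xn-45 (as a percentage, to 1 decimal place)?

Let p = fractional abundance of Xn-45. I(M+2)/I(M) = [C(1,1)·p^0·(1−p)] / p^1 = 1·(1−p)/p = 56.72/100.00 = 0.5672
(1−p)/p = 0.5672/1 = 0.5672  ⇒  p = 1/(1 + 0.5672) = 0.6381
Xn-45: 63.8%, Xn-47: 36.2%.

63.8%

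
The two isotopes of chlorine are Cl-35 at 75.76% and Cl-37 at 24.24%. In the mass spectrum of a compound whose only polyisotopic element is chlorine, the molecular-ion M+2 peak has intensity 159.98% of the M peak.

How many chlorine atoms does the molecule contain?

5

With n Cl atoms, P(M+2)/P(M) = C(n,1)·p^(n−1)q / p^n = n·q/p = n · 0.2424/0.7576.
n = 1.5998 × 0.7576/0.2424 = 5.00 ≈ 5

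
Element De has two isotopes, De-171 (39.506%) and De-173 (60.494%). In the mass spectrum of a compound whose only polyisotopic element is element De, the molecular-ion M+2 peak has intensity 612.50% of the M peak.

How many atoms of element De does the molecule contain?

The M+2/M ratio from n De atoms is n · q/p = n · 0.60494/0.39506.
n = 6.1250 × 0.39506/0.60494 = 4.00 ≈ 4

4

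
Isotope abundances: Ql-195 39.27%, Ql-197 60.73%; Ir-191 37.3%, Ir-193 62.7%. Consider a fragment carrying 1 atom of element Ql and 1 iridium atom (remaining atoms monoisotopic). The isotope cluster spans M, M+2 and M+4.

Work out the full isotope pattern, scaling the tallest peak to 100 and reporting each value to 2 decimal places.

30.98 : 100.00 : 80.55

Element Ql pattern (n=1): 0.3927 : 0.6073
Iridium pattern (n=1): 0.3730 : 0.6270
Convolve the two distributions (both contribute in 2-u steps):
  M: 0.3927×0.3730 = 0.146477
  M+2: 0.3927×0.6270 + 0.6073×0.3730 = 0.472746
  M+4: 0.6073×0.6270 = 0.380777
Scale to base peak (0.472746) = 100: 30.98 : 100.00 : 80.55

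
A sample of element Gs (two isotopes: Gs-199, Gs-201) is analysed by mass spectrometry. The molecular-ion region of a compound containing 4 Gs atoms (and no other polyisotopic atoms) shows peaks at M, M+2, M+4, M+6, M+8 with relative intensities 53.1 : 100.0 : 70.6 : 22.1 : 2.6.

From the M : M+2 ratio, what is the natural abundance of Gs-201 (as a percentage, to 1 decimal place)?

If p is the fraction of Gs that is Gs-199, then I(M+2)/I(M) = [C(4,1)·p^3·(1−p)] / p^4 = 4·(1−p)/p = 100.0/53.1 = 1.8832
(1−p)/p = 1.8832/4 = 0.4708  ⇒  p = 1/(1 + 0.4708) = 0.6799
Gs-199: 68.0%, Gs-201: 32.0%.

32.0%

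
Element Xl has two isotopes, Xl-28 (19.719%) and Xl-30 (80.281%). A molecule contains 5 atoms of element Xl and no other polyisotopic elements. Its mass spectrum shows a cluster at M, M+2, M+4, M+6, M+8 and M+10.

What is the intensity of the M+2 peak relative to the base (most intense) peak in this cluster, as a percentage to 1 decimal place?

Term probabilities: M 0.0003, M+2 0.0061, M+4 0.0494, M+6 0.2012, M+8 0.4095, M+10 0.3335. Base peak = M+8.
P(M+8) = C(5,4) × 0.19719^1 × 0.80281^4 = 5 × 0.19719 × 0.41538527 = 0.409549 (base)
P(M+2) = C(5,1) × 0.19719^4 × 0.80281^1 = 5 × 0.00151196 × 0.80281 = 0.006069
Relative intensity = 0.006069 / 0.409549 × 100 = 1.5

1.5%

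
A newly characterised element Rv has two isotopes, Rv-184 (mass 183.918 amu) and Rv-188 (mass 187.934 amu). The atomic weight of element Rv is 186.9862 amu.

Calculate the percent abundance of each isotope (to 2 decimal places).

Writing the weighted mean with unknown fraction x of Rv-184:
183.918·x + 187.934·(1 − x) = 186.9862
(183.918 − 187.934)·x = 186.9862 − 187.934
x = -0.9478 / -4.016 = 0.23601 → 23.60% Rv-184, 76.40% Rv-188.

Rv-184: 23.60%, Rv-188: 76.40%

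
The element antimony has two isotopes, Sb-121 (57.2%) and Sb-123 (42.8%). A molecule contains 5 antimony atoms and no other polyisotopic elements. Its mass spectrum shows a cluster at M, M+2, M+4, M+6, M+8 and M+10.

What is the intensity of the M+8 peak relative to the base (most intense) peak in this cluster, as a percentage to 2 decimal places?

27.99%

Term probabilities: M 0.0612, M+2 0.2291, M+4 0.3428, M+6 0.2565, M+8 0.0960, M+10 0.0144. Base peak = M+4.
P(M+4) = C(5,2) × 0.572^3 × 0.428^2 = 10 × 0.18714925 × 0.183184 = 0.342827 (base)
P(M+8) = C(5,4) × 0.572^1 × 0.428^4 = 5 × 0.5720 × 0.03355638 = 0.095971
Relative intensity = 0.095971 / 0.342827 × 100 = 27.99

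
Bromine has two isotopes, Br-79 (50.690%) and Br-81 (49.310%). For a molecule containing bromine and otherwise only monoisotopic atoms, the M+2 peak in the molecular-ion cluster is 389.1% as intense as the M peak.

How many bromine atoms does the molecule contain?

The M+2/M ratio from n Br atoms is n · q/p = n · 0.49310/0.50690.
n = 3.891 × 0.50690/0.49310 = 4.00 ≈ 4

4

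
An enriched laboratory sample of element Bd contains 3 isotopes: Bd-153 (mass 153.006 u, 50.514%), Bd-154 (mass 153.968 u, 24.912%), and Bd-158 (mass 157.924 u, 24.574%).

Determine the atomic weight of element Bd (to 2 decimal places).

154.45 u

Weight each isotope mass by its fractional abundance: 0.50514 × 153.006 + 0.24912 × 153.968 + 0.24574 × 157.924
= 77.2895 + 38.3565 + 38.8082 = 154.4542 u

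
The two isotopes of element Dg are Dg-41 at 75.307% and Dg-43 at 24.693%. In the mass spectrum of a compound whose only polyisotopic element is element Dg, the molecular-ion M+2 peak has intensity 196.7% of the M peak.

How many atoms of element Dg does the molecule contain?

With n Dg atoms, P(M+2)/P(M) = C(n,1)·p^(n−1)q / p^n = n·q/p = n · 0.24693/0.75307.
n = 1.967 × 0.75307/0.24693 = 6.00 ≈ 6

6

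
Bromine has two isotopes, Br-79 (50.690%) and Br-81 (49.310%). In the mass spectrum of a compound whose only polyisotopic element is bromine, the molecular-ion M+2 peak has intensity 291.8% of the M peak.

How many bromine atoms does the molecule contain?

3

For n independent Br atoms, I(M+2)/I(M) = n · (abundance Br-81) / (abundance Br-79) = n · 0.49310/0.50690.
n = 2.918 × 0.50690/0.49310 = 3.00 ≈ 3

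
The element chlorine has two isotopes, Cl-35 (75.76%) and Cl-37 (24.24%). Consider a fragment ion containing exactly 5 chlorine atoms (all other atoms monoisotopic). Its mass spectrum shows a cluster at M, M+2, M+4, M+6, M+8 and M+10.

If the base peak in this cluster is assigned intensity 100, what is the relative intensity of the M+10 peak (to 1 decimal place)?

0.2

Binomial terms of (0.7576 + 0.2424)^5: M 0.2496, M+2 0.3993, M+4 0.2555, M+6 0.0817, M+8 0.0131, M+10 0.0008 → M+2 is the base peak.
P(M+2) = C(5,1) × 0.7576^4 × 0.2424^1 = 5 × 0.32942751 × 0.2424 = 0.399266 (base)
P(M+10) = C(5,5) × 0.7576^0 × 0.2424^5 = 1 × 1.0000 × 0.00083688 = 0.000837
Relative intensity = 0.000837 / 0.399266 × 100 = 0.2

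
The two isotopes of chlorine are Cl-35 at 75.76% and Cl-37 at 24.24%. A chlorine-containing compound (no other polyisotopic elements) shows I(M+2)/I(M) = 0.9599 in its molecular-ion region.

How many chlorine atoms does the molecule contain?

With n Cl atoms, P(M+2)/P(M) = C(n,1)·p^(n−1)q / p^n = n·q/p = n · 0.2424/0.7576.
n = 0.9599 × 0.7576/0.2424 = 3.00 ≈ 3

3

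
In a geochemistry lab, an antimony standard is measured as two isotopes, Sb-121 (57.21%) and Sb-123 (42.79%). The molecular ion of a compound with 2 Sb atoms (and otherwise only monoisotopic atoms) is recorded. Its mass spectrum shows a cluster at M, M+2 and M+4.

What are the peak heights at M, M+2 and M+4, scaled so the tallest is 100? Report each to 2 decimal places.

The 2 Sb atoms are independent, so intensities follow the terms of (0.5721 + 0.4279)^2.
P(M) = 0.5721^2 = 0.327298
P(M+2) = 2 × 0.5721^1 × 0.4279^1 = 0.489603
P(M+4) = 0.4279^2 = 0.183098
The M+2 peak is largest (0.489603); scaling to 100 gives 66.85 : 100.00 : 37.40.

66.85 : 100.00 : 37.40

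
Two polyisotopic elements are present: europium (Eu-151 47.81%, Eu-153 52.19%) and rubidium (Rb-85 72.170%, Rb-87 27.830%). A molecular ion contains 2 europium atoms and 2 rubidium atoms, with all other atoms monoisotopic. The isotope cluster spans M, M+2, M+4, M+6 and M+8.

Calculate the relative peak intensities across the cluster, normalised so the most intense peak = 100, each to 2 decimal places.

33.07 : 97.70 : 100.00 : 41.13 : 5.86

Europium pattern (n=2): 0.22857961 : 0.49904078 : 0.27237961
Rubidium pattern (n=2): 0.52085089 : 0.40169822 : 0.07745089
Convolve the two distributions (both contribute in 2-u steps):
  M: 0.22857961×0.52085089 = 0.119056
  M+2: 0.22857961×0.40169822 + 0.49904078×0.52085089 = 0.351746
  M+4: 0.22857961×0.07745089 + 0.49904078×0.40169822 + 0.27237961×0.52085089 = 0.360037
  M+6: 0.49904078×0.07745089 + 0.27237961×0.40169822 = 0.148066
  M+8: 0.27237961×0.07745089 = 0.021096
Scale to base peak (0.360037) = 100: 33.07 : 97.70 : 100.00 : 41.13 : 5.86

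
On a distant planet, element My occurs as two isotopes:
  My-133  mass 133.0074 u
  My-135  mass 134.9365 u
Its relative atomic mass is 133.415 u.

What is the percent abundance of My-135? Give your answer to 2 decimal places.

21.13%

Let x be the fractional abundance of My-133; then My-135 has abundance 1 − x.
133.0074·x + 134.9365·(1 − x) = 133.415
(133.0074 − 134.9365)·x = 133.415 − 134.9365
x = -1.5215 / -1.9291 = 0.78871 → 78.87% My-133, 21.13% My-135.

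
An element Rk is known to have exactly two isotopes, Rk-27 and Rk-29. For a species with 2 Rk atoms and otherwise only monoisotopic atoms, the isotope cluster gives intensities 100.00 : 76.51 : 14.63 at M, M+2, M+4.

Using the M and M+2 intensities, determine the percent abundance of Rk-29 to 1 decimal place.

Write p for the Rk-27 fraction. I(M+2)/I(M) = [C(2,1)·p^1·(1−p)] / p^2 = 2·(1−p)/p = 76.51/100.00 = 0.7651
(1−p)/p = 0.7651/2 = 0.3826  ⇒  p = 1/(1 + 0.3826) = 0.7233
Rk-27: 72.3%, Rk-29: 27.7%.

27.7%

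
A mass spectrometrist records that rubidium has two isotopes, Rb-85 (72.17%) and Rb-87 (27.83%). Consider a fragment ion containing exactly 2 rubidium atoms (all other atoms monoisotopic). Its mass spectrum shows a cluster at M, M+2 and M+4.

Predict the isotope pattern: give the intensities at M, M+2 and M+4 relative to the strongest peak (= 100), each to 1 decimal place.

Expanding (0.7217 + 0.2783)^2:
P(M) = 0.7217^2 = 0.520851
P(M+2) = 2 × 0.7217^1 × 0.2783^1 = 0.401698
P(M+4) = 0.2783^2 = 0.077451
The M peak is largest (0.520851); scaling to 100 gives 100.0 : 77.1 : 14.9.

100.0 : 77.1 : 14.9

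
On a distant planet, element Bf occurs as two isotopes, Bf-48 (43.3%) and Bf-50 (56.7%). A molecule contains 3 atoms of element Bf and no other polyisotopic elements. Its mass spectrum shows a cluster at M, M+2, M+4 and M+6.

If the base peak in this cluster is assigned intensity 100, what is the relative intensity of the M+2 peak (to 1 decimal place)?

Binomial terms of (0.433 + 0.567)^3: M 0.0812, M+2 0.3189, M+4 0.4176, M+6 0.1823 → M+4 is the base peak.
P(M+4) = C(3,2) × 0.433^1 × 0.567^2 = 3 × 0.4330 × 0.321489 = 0.417614 (base)
P(M+2) = C(3,1) × 0.433^2 × 0.567^1 = 3 × 0.187489 × 0.5670 = 0.318919
Relative intensity = 0.318919 / 0.417614 × 100 = 76.4

76.4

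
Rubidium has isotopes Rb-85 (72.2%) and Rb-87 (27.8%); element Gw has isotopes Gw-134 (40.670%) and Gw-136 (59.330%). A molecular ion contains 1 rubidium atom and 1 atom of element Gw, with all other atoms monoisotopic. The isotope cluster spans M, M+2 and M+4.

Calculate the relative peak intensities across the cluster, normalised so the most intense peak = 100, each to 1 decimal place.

Rubidium pattern (n=1): 0.7220 : 0.2780
Element Gw pattern (n=1): 0.4067 : 0.5933
Convolve the two distributions (both contribute in 2-u steps):
  M: 0.7220×0.4067 = 0.293637
  M+2: 0.7220×0.5933 + 0.2780×0.4067 = 0.541425
  M+4: 0.2780×0.5933 = 0.164937
Scale to base peak (0.541425) = 100: 54.2 : 100.0 : 30.5

54.2 : 100.0 : 30.5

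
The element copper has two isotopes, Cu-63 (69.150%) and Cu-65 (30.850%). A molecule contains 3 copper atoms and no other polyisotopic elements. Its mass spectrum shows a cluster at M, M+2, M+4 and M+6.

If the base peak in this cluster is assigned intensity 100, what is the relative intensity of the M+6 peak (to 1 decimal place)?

6.6

Binomial terms of (0.69150 + 0.30850)^3: M 0.3307, M+2 0.4425, M+4 0.1974, M+6 0.0294 → M+2 is the base peak.
P(M+2) = C(3,1) × 0.69150^2 × 0.30850^1 = 3 × 0.47817225 × 0.3085 = 0.442548 (base)
P(M+6) = C(3,3) × 0.69150^0 × 0.30850^3 = 1 × 1.0000 × 0.02936064 = 0.029361
Relative intensity = 0.029361 / 0.442548 × 100 = 6.6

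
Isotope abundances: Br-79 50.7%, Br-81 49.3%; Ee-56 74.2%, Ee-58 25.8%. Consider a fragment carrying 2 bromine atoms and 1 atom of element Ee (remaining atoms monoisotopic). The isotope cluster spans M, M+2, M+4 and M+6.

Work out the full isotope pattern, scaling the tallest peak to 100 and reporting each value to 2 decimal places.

Bromine pattern (n=2): 0.257049 : 0.499902 : 0.243049
Element Ee pattern (n=1): 0.7420 : 0.2580
Convolve the two distributions (both contribute in 2-u steps):
  M: 0.257049×0.7420 = 0.190730
  M+2: 0.257049×0.2580 + 0.499902×0.7420 = 0.437246
  M+4: 0.499902×0.2580 + 0.243049×0.7420 = 0.309317
  M+6: 0.243049×0.2580 = 0.062707
Scale to base peak (0.437246) = 100: 43.62 : 100.00 : 70.74 : 14.34

43.62 : 100.00 : 70.74 : 14.34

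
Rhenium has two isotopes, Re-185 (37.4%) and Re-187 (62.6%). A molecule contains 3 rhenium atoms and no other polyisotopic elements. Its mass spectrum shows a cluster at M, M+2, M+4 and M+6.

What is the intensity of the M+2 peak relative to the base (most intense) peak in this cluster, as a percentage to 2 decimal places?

(0.374 + 0.626)^3 gives M 0.0523, M+2 0.2627, M+4 0.4397, M+6 0.2453; the largest is M+4.
P(M+4) = C(3,2) × 0.374^1 × 0.626^2 = 3 × 0.3740 × 0.391876 = 0.439685 (base)
P(M+2) = C(3,1) × 0.374^2 × 0.626^1 = 3 × 0.139876 × 0.6260 = 0.262687
Relative intensity = 0.262687 / 0.439685 × 100 = 59.74

59.74%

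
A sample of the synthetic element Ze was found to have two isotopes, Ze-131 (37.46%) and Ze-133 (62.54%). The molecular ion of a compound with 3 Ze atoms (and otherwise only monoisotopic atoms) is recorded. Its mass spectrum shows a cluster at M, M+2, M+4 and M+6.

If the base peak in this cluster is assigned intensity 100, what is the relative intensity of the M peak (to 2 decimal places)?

11.96

Term probabilities: M 0.0526, M+2 0.2633, M+4 0.4395, M+6 0.2446. Base peak = M+4.
P(M+4) = C(3,2) × 0.3746^1 × 0.6254^2 = 3 × 0.3746 × 0.39112516 = 0.439546 (base)
P(M) = C(3,0) × 0.3746^3 × 0.6254^0 = 1 × 0.0525658 × 1.0000 = 0.052566
Relative intensity = 0.052566 / 0.439546 × 100 = 11.96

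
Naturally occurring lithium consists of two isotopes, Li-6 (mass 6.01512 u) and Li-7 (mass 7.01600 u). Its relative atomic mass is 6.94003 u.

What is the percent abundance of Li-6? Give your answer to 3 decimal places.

Let x be the fractional abundance of Li-6; then Li-7 has abundance 1 − x.
6.01512·x + 7.01600·(1 − x) = 6.94003
(6.01512 − 7.01600)·x = 6.94003 − 7.01600
x = -0.07597 / -1.00088 = 0.07590 → 7.590% Li-6, 92.410% Li-7.

7.590%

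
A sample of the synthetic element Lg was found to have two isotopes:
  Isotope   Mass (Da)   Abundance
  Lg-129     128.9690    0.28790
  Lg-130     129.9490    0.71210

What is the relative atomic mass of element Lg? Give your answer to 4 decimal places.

129.6669 Da

Ar = Σ fᵢ·mᵢ = 0.28790 × 128.9690 + 0.71210 × 129.9490
= 37.13018 + 92.53668 = 129.66686 Da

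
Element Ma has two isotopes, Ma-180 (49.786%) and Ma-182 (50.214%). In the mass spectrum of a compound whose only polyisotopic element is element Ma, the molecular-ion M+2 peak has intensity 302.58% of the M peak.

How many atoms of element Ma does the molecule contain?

With n Ma atoms, P(M+2)/P(M) = C(n,1)·p^(n−1)q / p^n = n·q/p = n · 0.50214/0.49786.
n = 3.0258 × 0.49786/0.50214 = 3.00 ≈ 3

3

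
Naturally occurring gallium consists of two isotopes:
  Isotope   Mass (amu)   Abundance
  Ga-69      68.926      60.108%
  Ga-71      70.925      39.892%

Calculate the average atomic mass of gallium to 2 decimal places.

Weight each isotope mass by its fractional abundance: 0.60108 × 68.926 + 0.39892 × 70.925
= 41.4300 + 28.2934 = 69.7234 amu

69.72 amu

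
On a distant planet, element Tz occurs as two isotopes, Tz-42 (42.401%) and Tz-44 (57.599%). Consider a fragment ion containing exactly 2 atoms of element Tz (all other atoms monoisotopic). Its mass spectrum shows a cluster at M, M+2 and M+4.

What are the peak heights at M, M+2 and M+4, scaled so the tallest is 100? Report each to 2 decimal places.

36.81 : 100.00 : 67.92

Expanding (0.42401 + 0.57599)^2:
P(M) = 0.42401^2 = 0.179784
P(M+2) = 2 × 0.42401^1 × 0.57599^1 = 0.488451
P(M+4) = 0.57599^2 = 0.331764
The M+2 peak is largest (0.488451); scaling to 100 gives 36.81 : 100.00 : 67.92.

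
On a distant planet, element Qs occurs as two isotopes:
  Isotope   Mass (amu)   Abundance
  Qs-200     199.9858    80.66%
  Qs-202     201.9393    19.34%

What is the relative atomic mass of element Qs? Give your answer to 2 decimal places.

200.36 amu

Weight each isotope mass by its fractional abundance: 0.8066 × 199.9858 + 0.1934 × 201.9393
= 161.30855 + 39.05506 = 200.36361 amu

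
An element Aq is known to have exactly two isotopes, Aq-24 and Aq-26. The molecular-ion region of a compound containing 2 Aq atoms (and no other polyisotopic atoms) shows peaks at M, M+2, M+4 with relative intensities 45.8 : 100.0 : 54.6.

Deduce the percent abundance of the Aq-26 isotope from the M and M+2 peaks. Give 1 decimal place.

If p is the fraction of Aq that is Aq-24, then I(M+2)/I(M) = [C(2,1)·p^1·(1−p)] / p^2 = 2·(1−p)/p = 100.0/45.8 = 2.1834
(1−p)/p = 2.1834/2 = 1.0917  ⇒  p = 1/(1 + 1.0917) = 0.4781
Aq-24: 47.8%, Aq-26: 52.2%.

52.2%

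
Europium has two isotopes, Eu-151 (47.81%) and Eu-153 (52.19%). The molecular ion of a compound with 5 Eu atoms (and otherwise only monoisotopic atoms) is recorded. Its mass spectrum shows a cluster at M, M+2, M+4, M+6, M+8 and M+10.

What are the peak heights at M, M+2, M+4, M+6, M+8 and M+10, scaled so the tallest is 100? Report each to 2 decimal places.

Each Eu atom is independently Eu-151 (p = 0.4781) or Eu-153 (q = 0.5219); the cluster is the binomial expansion (p + q)^5.
P(M) = 0.4781^5 = 0.024980
P(M+2) = 5 × 0.4781^4 × 0.5219^1 = 0.136343
P(M+4) = 10 × 0.4781^3 × 0.5219^2 = 0.297667
P(M+6) = 10 × 0.4781^2 × 0.5219^3 = 0.324937
P(M+8) = 5 × 0.4781^1 × 0.5219^4 = 0.177353
P(M+10) = 0.5219^5 = 0.038720
The M+6 peak is largest (0.324937); scaling to 100 gives 7.69 : 41.96 : 91.61 : 100.00 : 54.58 : 11.92.

7.69 : 41.96 : 91.61 : 100.00 : 54.58 : 11.92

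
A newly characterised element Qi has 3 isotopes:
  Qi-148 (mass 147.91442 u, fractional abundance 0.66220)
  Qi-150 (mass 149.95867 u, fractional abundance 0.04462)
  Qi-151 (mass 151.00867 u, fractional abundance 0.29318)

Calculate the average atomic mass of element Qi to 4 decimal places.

148.9128 u

Average mass = Σ (abundance × isotope mass) = 0.66220 × 147.91442 + 0.04462 × 149.95867 + 0.29318 × 151.00867
= 97.948929 + 6.691156 + 44.272722 = 148.912807 u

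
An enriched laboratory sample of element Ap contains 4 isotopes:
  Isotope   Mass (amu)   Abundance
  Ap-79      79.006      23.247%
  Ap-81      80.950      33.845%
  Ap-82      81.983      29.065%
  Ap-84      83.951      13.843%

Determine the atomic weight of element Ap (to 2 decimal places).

Ar = Σ fᵢ·mᵢ = 0.23247 × 79.006 + 0.33845 × 80.950 + 0.29065 × 81.983 + 0.13843 × 83.951
= 18.3665 + 27.3975 + 23.8284 + 11.6213 = 81.2137 amu

81.21 amu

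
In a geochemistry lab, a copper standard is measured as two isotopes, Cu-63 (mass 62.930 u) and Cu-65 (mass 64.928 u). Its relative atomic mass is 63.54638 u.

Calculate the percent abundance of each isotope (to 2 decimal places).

With x = fraction of Cu-63 (so Cu-65 is 1 − x):
62.930·x + 64.928·(1 − x) = 63.54638
(62.930 − 64.928)·x = 63.54638 − 64.928
x = -1.38162 / -1.998 = 0.69150 → 69.15% Cu-63, 30.85% Cu-65.

Cu-63: 69.15%, Cu-65: 30.85%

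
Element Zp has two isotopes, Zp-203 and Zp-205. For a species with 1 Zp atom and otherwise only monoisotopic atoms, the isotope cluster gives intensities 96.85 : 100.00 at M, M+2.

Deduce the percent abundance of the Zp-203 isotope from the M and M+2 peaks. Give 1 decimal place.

49.2%

If p is the fraction of Zp that is Zp-203, then I(M+2)/I(M) = [C(1,1)·p^0·(1−p)] / p^1 = 1·(1−p)/p = 100.00/96.85 = 1.0325
(1−p)/p = 1.0325/1 = 1.0325  ⇒  p = 1/(1 + 1.0325) = 0.4920
Zp-203: 49.2%, Zp-205: 50.8%.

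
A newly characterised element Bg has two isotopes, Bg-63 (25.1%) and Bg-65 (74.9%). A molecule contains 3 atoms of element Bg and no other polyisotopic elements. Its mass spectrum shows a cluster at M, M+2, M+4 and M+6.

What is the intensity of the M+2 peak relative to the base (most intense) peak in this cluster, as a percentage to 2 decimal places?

33.51%

(0.251 + 0.749)^3 gives M 0.0158, M+2 0.1416, M+4 0.4224, M+6 0.4202; the largest is M+4.
P(M+4) = C(3,2) × 0.251^1 × 0.749^2 = 3 × 0.2510 × 0.561001 = 0.422434 (base)
P(M+2) = C(3,1) × 0.251^2 × 0.749^1 = 3 × 0.063001 × 0.7490 = 0.141563
Relative intensity = 0.141563 / 0.422434 × 100 = 33.51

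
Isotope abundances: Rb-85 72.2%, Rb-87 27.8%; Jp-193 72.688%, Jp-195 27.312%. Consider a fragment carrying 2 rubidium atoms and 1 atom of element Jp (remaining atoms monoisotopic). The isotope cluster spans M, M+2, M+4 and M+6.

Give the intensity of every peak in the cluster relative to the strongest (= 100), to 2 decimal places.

87.27 : 100.00 : 38.19 : 4.86

Rubidium pattern (n=2): 0.521284 : 0.401432 : 0.077284
Element Jp pattern (n=1): 0.72688 : 0.27312
Convolve the two distributions (both contribute in 2-u steps):
  M: 0.521284×0.72688 = 0.378911
  M+2: 0.521284×0.27312 + 0.401432×0.72688 = 0.434166
  M+4: 0.401432×0.27312 + 0.077284×0.72688 = 0.165815
  M+6: 0.077284×0.27312 = 0.021108
Scale to base peak (0.434166) = 100: 87.27 : 100.00 : 38.19 : 4.86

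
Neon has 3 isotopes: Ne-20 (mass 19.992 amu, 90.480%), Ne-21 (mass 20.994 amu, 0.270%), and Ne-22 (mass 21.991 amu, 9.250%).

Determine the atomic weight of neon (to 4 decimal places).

20.1796 amu

Weight each isotope mass by its fractional abundance: 0.90480 × 19.992 + 0.00270 × 20.994 + 0.09250 × 21.991
= 18.08876 + 0.05668 + 2.03417 = 20.17961 amu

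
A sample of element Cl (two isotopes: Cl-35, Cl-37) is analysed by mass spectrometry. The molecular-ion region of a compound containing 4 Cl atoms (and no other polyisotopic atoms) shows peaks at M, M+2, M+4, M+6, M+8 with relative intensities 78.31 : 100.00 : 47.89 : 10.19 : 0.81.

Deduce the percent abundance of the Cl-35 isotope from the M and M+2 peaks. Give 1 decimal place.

If p is the fraction of Cl that is Cl-35, then I(M+2)/I(M) = [C(4,1)·p^3·(1−p)] / p^4 = 4·(1−p)/p = 100.00/78.31 = 1.2770
(1−p)/p = 1.2770/4 = 0.3192  ⇒  p = 1/(1 + 0.3192) = 0.7580
Cl-35: 75.8%, Cl-37: 24.2%.

75.8%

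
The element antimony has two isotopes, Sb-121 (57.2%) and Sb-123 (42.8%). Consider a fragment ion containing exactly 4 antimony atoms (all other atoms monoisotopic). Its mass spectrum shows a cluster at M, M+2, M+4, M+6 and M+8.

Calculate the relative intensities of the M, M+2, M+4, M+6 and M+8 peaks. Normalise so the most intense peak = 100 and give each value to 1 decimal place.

The 4 Sb atoms are independent, so intensities follow the terms of (0.572 + 0.428)^4.
P(M) = 0.572^4 = 0.107049
P(M+2) = 4 × 0.572^3 × 0.428^1 = 0.320400
P(M+4) = 6 × 0.572^2 × 0.428^2 = 0.359609
P(M+6) = 4 × 0.572^1 × 0.428^3 = 0.179385
P(M+8) = 0.428^4 = 0.033556
The M+4 peak is largest (0.359609); scaling to 100 gives 29.8 : 89.1 : 100.0 : 49.9 : 9.3.

29.8 : 89.1 : 100.0 : 49.9 : 9.3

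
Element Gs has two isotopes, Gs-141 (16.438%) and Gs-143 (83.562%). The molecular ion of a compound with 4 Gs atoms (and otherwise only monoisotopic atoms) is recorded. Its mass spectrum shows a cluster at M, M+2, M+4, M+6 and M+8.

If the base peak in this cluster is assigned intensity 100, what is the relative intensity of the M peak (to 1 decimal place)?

Binomial terms of (0.16438 + 0.83562)^4: M 0.0007, M+2 0.0148, M+4 0.1132, M+6 0.3837, M+8 0.4876 → M+8 is the base peak.
P(M+8) = C(4,4) × 0.16438^0 × 0.83562^4 = 1 × 1.0000 × 0.48756812 = 0.487568 (base)
P(M) = C(4,0) × 0.16438^4 × 0.83562^0 = 1 × 0.00073012 × 1.0000 = 0.000730
Relative intensity = 0.000730 / 0.487568 × 100 = 0.1

0.1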